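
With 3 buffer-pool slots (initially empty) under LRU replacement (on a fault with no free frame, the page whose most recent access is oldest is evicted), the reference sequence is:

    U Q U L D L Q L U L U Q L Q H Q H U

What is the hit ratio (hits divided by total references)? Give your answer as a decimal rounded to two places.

0.56

U → fault, frames (U)
Q → fault, frames (U Q)
U → hit
L → fault, frames (Q U L)
D → fault, evict Q, frames (U L D)
L → hit
Q → fault, evict U, frames (D L Q)
L → hit
U → fault, evict D, frames (Q L U)
L → hit
U → hit
Q → hit
L → hit
Q → hit
H → fault, evict U, frames (L Q H)
Q → hit
H → hit
U → fault, evict L, frames (Q H U)
Hits: 10 of 18 references → 10/18 = 0.5556.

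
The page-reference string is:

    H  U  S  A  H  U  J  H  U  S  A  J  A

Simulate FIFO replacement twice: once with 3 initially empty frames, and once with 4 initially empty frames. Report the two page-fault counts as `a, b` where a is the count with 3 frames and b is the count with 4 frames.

3 frames: F F F F F F F . . F F . . → 9 faults.
4 frames: F F F F . . F F F F F F . → 10 faults.
10 > 9: adding a frame increased faults — Belady's anomaly.

9, 10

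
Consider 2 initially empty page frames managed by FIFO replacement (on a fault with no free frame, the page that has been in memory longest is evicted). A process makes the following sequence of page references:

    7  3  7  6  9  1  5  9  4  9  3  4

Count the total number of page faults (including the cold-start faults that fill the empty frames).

7: fault, frames [7]
3: fault, frames [7, 3]
7: hit
6: fault, evict 7, frames [3, 6]
9: fault, evict 3, frames [6, 9]
1: fault, evict 6, frames [9, 1]
5: fault, evict 9, frames [1, 5]
9: fault, evict 1, frames [5, 9]
4: fault, evict 5, frames [9, 4]
9: hit
3: fault, evict 9, frames [4, 3]
4: hit
Page faults: 9.

9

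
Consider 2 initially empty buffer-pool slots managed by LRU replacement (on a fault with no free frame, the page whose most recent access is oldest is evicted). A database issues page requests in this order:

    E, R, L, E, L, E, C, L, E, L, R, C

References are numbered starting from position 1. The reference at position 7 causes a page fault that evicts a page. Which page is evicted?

L

pos 1: E → fault, frames (E)
pos 2: R → fault, frames (E R)
pos 3: L → fault, evict E, frames (R L)
pos 4: E → fault, evict R, frames (L E)
pos 5: L → hit
pos 6: E → hit
pos 7: C → fault, evict L, frames (E C)
At position 7, page L is evicted.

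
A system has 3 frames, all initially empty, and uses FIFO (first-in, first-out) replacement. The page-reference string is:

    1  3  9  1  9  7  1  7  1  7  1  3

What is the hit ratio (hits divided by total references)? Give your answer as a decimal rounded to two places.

1 → fault, frames (1)
3 → fault, frames (1 3)
9 → fault, frames (1 3 9)
1 → hit
9 → hit
7 → fault, evict 1, frames (3 9 7)
1 → fault, evict 3, frames (9 7 1)
7 → hit
1 → hit
7 → hit
1 → hit
3 → fault, evict 9, frames (7 1 3)
Hits: 6 of 12 references → 6/12 = 0.5000.

0.50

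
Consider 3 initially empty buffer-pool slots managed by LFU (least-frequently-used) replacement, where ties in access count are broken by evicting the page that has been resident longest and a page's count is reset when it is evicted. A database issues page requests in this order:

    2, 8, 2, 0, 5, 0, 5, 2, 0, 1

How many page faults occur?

5

2 → fault, frames {2}
8 → fault, frames {2,8}
2 → hit
0 → fault, frames {2,8,0}
5 → fault, evict 8, frames {2,0,5}
0 → hit
5 → hit
2 → hit
0 → hit
1 → fault, evict 5, frames {2,0,1}
Page faults: 5.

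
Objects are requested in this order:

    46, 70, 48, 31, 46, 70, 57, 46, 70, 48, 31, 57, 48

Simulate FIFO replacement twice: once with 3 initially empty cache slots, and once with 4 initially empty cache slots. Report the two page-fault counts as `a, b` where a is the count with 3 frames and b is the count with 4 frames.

3 frames: F F F F F F F . . F F . . → 9 faults.
4 frames: F F F F . . F F F F F F . → 10 faults.
10 > 9: adding a frame increased faults — Belady's anomaly.

9, 10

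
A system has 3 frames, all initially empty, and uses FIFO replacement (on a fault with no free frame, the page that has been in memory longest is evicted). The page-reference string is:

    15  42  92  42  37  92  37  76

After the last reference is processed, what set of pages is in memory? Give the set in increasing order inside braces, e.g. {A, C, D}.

15: miss, frames (15)
42: miss, frames (15 42)
92: miss, frames (15 42 92)
42: hit
37: miss, evict 15, frames (42 92 37)
92: hit
37: hit
76: miss, evict 42, frames (92 37 76)

{37, 76, 92}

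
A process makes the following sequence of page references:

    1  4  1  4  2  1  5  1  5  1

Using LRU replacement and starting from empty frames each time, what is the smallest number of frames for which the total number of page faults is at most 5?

2

f=1: 10 faults
f=2: 5 faults
f=3: 4 faults
f=4: 4 faults
Smallest f with faults ≤ 5 is 2.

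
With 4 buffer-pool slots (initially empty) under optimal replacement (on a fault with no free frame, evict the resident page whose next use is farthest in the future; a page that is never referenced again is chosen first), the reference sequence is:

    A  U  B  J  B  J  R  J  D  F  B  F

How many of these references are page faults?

A → miss, frames [A]
U → miss, frames [A, U]
B → miss, frames [A, U, B]
J → miss, frames [A, U, B, J]
B → hit
J → hit
R → miss, evict U, frames [A, B, J, R]
J → hit
D → miss, evict R, frames [A, B, J, D]
F → miss, evict D, frames [A, B, J, F]
B → hit
F → hit
Page faults: 7.

7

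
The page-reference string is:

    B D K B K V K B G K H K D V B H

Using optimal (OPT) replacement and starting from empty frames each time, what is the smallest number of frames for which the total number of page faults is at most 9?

3

f=1: 16 faults
f=2: 10 faults
f=3: 8 faults
f=4: 7 faults
f=5: 6 faults
f=6: 6 faults
Smallest f with faults ≤ 9 is 3.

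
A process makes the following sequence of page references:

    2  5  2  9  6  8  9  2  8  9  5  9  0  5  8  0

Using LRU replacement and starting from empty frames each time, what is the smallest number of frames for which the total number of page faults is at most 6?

f=1: 16 faults
f=2: 14 faults
f=3: 9 faults
f=4: 7 faults
f=5: 6 faults
f=6: 6 faults
Smallest f with faults ≤ 6 is 5.

5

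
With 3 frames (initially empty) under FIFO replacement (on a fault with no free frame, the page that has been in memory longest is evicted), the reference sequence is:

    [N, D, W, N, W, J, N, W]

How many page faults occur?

5

N → fault, frames {N}
D → fault, frames {N,D}
W → fault, frames {N,D,W}
N → hit
W → hit
J → fault, evict N, frames {D,W,J}
N → fault, evict D, frames {W,J,N}
W → hit
Page faults: 5.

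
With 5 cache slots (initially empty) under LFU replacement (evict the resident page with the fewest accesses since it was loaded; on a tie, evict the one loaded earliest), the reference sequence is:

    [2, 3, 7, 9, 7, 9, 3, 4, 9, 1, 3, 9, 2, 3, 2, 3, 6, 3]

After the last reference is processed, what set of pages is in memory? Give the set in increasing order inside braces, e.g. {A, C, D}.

2 -> miss, frames (2)
3 -> miss, frames (2 3)
7 -> miss, frames (2 3 7)
9 -> miss, frames (2 3 7 9)
7 -> hit
9 -> hit
3 -> hit
4 -> miss, frames (2 3 7 9 4)
9 -> hit
1 -> miss, evict 2, frames (3 7 9 4 1)
3 -> hit
9 -> hit
2 -> miss, evict 4, frames (3 7 9 1 2)
3 -> hit
2 -> hit
3 -> hit
6 -> miss, evict 1, frames (3 7 9 2 6)
3 -> hit

{2, 3, 6, 7, 9}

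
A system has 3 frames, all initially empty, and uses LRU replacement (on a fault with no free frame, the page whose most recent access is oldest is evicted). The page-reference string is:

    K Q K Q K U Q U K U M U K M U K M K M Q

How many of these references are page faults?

5

K -> fault, frames [K]
Q -> fault, frames [K, Q]
K -> hit
Q -> hit
K -> hit
U -> fault, frames [Q, K, U]
Q -> hit
U -> hit
K -> hit
U -> hit
M -> fault, evict Q, frames [K, U, M]
U -> hit
K -> hit
M -> hit
U -> hit
K -> hit
M -> hit
K -> hit
M -> hit
Q -> fault, evict U, frames [K, M, Q]
Page faults: 5.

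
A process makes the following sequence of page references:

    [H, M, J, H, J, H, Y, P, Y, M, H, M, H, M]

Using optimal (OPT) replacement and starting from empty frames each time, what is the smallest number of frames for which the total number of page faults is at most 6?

f=1: 14 faults
f=2: 7 faults
f=3: 6 faults
f=4: 5 faults
f=5: 5 faults
Smallest f with faults ≤ 6 is 3.

3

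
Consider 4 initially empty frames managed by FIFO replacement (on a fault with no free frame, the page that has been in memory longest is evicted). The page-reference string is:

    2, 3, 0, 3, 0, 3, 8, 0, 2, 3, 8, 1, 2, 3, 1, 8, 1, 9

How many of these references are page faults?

8

2 -> fault, frames [2]
3 -> fault, frames [2, 3]
0 -> fault, frames [2, 3, 0]
3 -> hit
0 -> hit
3 -> hit
8 -> fault, frames [2, 3, 0, 8]
0 -> hit
2 -> hit
3 -> hit
8 -> hit
1 -> fault, evict 2, frames [3, 0, 8, 1]
2 -> fault, evict 3, frames [0, 8, 1, 2]
3 -> fault, evict 0, frames [8, 1, 2, 3]
1 -> hit
8 -> hit
1 -> hit
9 -> fault, evict 8, frames [1, 2, 3, 9]
Page faults: 8.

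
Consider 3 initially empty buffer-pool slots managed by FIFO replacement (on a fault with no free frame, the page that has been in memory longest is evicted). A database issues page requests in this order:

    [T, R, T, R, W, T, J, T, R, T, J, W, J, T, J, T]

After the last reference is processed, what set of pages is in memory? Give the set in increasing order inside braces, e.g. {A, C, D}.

{J, T, W}

T → fault, frames [T]
R → fault, frames [T, R]
T → hit
R → hit
W → fault, frames [T, R, W]
T → hit
J → fault, evict T, frames [R, W, J]
T → fault, evict R, frames [W, J, T]
R → fault, evict W, frames [J, T, R]
T → hit
J → hit
W → fault, evict J, frames [T, R, W]
J → fault, evict T, frames [R, W, J]
T → fault, evict R, frames [W, J, T]
J → hit
T → hit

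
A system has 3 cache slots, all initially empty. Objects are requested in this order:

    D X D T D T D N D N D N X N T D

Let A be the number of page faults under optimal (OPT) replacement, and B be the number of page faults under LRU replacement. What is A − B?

Under OPT: F F . F . . . F . . . . . . F . → 5 faults.
Under LRU: F F . F . . . F . . . . F . F F → 7 faults.
A − B = 5 − 7 = -2.

-2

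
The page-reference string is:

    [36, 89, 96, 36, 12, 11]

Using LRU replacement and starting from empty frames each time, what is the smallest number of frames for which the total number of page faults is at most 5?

3

f=1: 6 faults
f=2: 6 faults
f=3: 5 faults
f=4: 5 faults
f=5: 5 faults
Smallest f with faults ≤ 5 is 3.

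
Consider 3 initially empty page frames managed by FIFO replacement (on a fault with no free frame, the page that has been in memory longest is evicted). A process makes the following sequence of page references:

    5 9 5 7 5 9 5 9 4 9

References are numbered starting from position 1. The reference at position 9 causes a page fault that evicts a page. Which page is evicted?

pos 1: 5: miss, frames {5}
pos 2: 9: miss, frames {5,9}
pos 3: 5: hit
pos 4: 7: miss, frames {5,9,7}
pos 5: 5: hit
pos 6: 9: hit
pos 7: 5: hit
pos 8: 9: hit
pos 9: 4: miss, evict 5, frames {9,7,4}
At position 9, page 5 is evicted.

5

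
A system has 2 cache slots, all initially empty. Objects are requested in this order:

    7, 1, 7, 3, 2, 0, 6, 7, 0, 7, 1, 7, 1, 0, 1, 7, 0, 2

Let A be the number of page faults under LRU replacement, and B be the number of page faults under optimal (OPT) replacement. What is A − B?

2

Under LRU: F F . F F F F F F . F . . F . F F F → 13 faults.
Under OPT: F F . F F F F . F . F . . F . F . F → 11 faults.
A − B = 13 − 11 = 2.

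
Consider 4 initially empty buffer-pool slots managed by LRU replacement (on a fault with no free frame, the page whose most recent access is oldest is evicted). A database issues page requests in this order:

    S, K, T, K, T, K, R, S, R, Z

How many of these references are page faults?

5

S → fault, frames {S}
K → fault, frames {S,K}
T → fault, frames {S,K,T}
K → hit
T → hit
K → hit
R → fault, frames {S,T,K,R}
S → hit
R → hit
Z → fault, evict T, frames {K,S,R,Z}
Page faults: 5.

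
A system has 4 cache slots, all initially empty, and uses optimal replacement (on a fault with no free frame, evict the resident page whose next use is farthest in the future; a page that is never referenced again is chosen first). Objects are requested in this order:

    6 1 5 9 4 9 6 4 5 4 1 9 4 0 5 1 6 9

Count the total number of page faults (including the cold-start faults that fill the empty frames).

8

6 -> fault, frames [6]
1 -> fault, frames [6, 1]
5 -> fault, frames [6, 1, 5]
9 -> fault, frames [6, 1, 5, 9]
4 -> fault, evict 1, frames [6, 5, 9, 4]
9 -> hit
6 -> hit
4 -> hit
5 -> hit
4 -> hit
1 -> fault, evict 6, frames [5, 9, 4, 1]
9 -> hit
4 -> hit
0 -> fault, evict 4, frames [5, 9, 1, 0]
5 -> hit
1 -> hit
6 -> fault, evict 0, frames [5, 9, 1, 6]
9 -> hit
Page faults: 8.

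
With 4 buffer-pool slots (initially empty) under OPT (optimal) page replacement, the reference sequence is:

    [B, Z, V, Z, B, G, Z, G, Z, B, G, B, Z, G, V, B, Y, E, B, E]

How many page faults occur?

B → miss, frames [B]
Z → miss, frames [B, Z]
V → miss, frames [B, Z, V]
Z → hit
B → hit
G → miss, frames [B, Z, V, G]
Z → hit
G → hit
Z → hit
B → hit
G → hit
B → hit
Z → hit
G → hit
V → hit
B → hit
Y → miss, evict G, frames [B, Z, V, Y]
E → miss, evict Y, frames [B, Z, V, E]
B → hit
E → hit
Page faults: 6.

6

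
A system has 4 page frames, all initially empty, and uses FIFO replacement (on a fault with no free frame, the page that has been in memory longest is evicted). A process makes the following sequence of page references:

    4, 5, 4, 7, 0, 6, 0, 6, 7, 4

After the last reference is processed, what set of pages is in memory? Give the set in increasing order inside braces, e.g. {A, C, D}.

{0, 4, 6, 7}

4: fault, frames {4}
5: fault, frames {4,5}
4: hit
7: fault, frames {4,5,7}
0: fault, frames {4,5,7,0}
6: fault, evict 4, frames {5,7,0,6}
0: hit
6: hit
7: hit
4: fault, evict 5, frames {7,0,6,4}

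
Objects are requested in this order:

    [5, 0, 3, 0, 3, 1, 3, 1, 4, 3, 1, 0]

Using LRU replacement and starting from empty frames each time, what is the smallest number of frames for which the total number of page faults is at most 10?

f=1: 12 faults
f=2: 8 faults
f=3: 6 faults
f=4: 5 faults
f=5: 5 faults
Smallest f with faults ≤ 10 is 2.

2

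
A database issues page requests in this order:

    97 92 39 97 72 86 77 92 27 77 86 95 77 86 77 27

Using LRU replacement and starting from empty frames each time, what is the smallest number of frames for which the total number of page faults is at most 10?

f=1: 16 faults
f=2: 15 faults
f=3: 11 faults
f=4: 9 faults
f=5: 9 faults
f=6: 8 faults
f=7: 8 faults
f=8: 8 faults
Smallest f with faults ≤ 10 is 4.

4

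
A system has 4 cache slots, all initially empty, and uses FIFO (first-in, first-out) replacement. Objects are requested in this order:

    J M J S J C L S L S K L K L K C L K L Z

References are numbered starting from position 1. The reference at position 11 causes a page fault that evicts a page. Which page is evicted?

M

pos 1: J: fault, frames [J]
pos 2: M: fault, frames [J, M]
pos 3: J: hit
pos 4: S: fault, frames [J, M, S]
pos 5: J: hit
pos 6: C: fault, frames [J, M, S, C]
pos 7: L: fault, evict J, frames [M, S, C, L]
pos 8: S: hit
pos 9: L: hit
pos 10: S: hit
pos 11: K: fault, evict M, frames [S, C, L, K]
At position 11, page M is evicted.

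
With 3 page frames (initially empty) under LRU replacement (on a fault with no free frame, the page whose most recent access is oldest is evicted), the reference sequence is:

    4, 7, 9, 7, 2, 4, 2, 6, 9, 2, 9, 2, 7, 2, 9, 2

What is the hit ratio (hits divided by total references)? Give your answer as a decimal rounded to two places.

4 -> fault, frames (4)
7 -> fault, frames (4 7)
9 -> fault, frames (4 7 9)
7 -> hit
2 -> fault, evict 4, frames (9 7 2)
4 -> fault, evict 9, frames (7 2 4)
2 -> hit
6 -> fault, evict 7, frames (4 2 6)
9 -> fault, evict 4, frames (2 6 9)
2 -> hit
9 -> hit
2 -> hit
7 -> fault, evict 6, frames (9 2 7)
2 -> hit
9 -> hit
2 -> hit
Hits: 8 of 16 references → 8/16 = 0.5000.

0.50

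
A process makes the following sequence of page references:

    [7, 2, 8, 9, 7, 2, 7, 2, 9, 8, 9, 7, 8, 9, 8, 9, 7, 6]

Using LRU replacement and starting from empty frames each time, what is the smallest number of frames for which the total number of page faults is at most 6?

4

f=1: 18 faults
f=2: 13 faults
f=3: 9 faults
f=4: 5 faults
f=5: 5 faults
Smallest f with faults ≤ 6 is 4.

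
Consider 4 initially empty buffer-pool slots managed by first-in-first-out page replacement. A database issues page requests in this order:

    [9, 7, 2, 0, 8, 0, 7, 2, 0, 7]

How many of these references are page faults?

9 -> miss, frames [9]
7 -> miss, frames [9, 7]
2 -> miss, frames [9, 7, 2]
0 -> miss, frames [9, 7, 2, 0]
8 -> miss, evict 9, frames [7, 2, 0, 8]
0 -> hit
7 -> hit
2 -> hit
0 -> hit
7 -> hit
Page faults: 5.

5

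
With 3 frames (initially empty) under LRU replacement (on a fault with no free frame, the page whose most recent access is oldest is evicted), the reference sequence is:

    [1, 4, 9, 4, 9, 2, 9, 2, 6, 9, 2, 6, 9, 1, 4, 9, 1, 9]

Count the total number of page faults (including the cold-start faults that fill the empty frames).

1: miss, frames {1}
4: miss, frames {1,4}
9: miss, frames {1,4,9}
4: hit
9: hit
2: miss, evict 1, frames {4,9,2}
9: hit
2: hit
6: miss, evict 4, frames {9,2,6}
9: hit
2: hit
6: hit
9: hit
1: miss, evict 2, frames {6,9,1}
4: miss, evict 6, frames {9,1,4}
9: hit
1: hit
9: hit
Page faults: 7.

7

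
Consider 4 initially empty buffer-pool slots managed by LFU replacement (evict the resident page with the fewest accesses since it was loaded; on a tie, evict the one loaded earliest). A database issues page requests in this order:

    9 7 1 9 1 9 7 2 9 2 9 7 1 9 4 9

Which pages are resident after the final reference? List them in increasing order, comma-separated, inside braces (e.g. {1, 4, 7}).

9 → miss, frames (9)
7 → miss, frames (9 7)
1 → miss, frames (9 7 1)
9 → hit
1 → hit
9 → hit
7 → hit
2 → miss, frames (9 7 1 2)
9 → hit
2 → hit
9 → hit
7 → hit
1 → hit
9 → hit
4 → miss, evict 2, frames (9 7 1 4)
9 → hit

{1, 4, 7, 9}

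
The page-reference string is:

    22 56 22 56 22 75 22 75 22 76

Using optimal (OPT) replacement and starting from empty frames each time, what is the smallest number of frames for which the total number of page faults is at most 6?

2

f=1: 10 faults
f=2: 4 faults
f=3: 4 faults
f=4: 4 faults
Smallest f with faults ≤ 6 is 2.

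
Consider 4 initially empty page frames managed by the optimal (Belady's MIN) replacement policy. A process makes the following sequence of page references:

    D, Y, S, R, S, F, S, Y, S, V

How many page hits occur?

D -> miss, frames {D}
Y -> miss, frames {D,Y}
S -> miss, frames {D,Y,S}
R -> miss, frames {D,Y,S,R}
S -> hit
F -> miss, evict R, frames {D,Y,S,F}
S -> hit
Y -> hit
S -> hit
V -> miss, evict F, frames {D,Y,S,V}
Hits: 4.

4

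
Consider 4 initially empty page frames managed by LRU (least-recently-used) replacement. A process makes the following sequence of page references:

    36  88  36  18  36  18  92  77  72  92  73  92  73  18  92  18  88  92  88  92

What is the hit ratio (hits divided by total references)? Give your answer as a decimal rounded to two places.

36 → miss, frames (36)
88 → miss, frames (36 88)
36 → hit
18 → miss, frames (88 36 18)
36 → hit
18 → hit
92 → miss, frames (88 36 18 92)
77 → miss, evict 88, frames (36 18 92 77)
72 → miss, evict 36, frames (18 92 77 72)
92 → hit
73 → miss, evict 18, frames (77 72 92 73)
92 → hit
73 → hit
18 → miss, evict 77, frames (72 92 73 18)
92 → hit
18 → hit
88 → miss, evict 72, frames (73 92 18 88)
92 → hit
88 → hit
92 → hit
Hits: 11 of 20 references → 11/20 = 0.5500.

0.55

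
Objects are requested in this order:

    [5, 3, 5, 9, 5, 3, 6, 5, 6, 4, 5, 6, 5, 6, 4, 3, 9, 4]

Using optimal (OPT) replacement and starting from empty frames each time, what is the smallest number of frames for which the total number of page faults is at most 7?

3

f=1: 18 faults
f=2: 10 faults
f=3: 7 faults
f=4: 6 faults
f=5: 5 faults
Smallest f with faults ≤ 7 is 3.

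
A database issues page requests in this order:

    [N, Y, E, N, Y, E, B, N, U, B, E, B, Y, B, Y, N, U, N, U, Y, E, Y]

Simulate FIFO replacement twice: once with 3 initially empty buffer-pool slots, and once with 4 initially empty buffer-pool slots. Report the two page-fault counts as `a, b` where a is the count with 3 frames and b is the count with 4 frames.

13, 8

3 frames: F F F . . . F F F . F F F . . F F . . . F F → 13 faults.
4 frames: F F F . . . F . F . . . . . . F . . . F F . → 8 faults.
8 < 13: adding a frame reduced faults, as is typical.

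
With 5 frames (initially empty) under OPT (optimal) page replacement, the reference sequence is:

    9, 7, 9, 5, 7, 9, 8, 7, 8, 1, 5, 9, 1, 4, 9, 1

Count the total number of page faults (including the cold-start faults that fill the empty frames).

9 -> miss, frames {9}
7 -> miss, frames {9,7}
9 -> hit
5 -> miss, frames {9,7,5}
7 -> hit
9 -> hit
8 -> miss, frames {9,7,5,8}
7 -> hit
8 -> hit
1 -> miss, frames {9,7,5,8,1}
5 -> hit
9 -> hit
1 -> hit
4 -> miss, evict 8, frames {9,7,5,1,4}
9 -> hit
1 -> hit
Page faults: 6.

6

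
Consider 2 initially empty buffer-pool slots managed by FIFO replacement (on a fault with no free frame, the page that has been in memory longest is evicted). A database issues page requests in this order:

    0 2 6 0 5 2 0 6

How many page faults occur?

0 → fault, frames [0]
2 → fault, frames [0, 2]
6 → fault, evict 0, frames [2, 6]
0 → fault, evict 2, frames [6, 0]
5 → fault, evict 6, frames [0, 5]
2 → fault, evict 0, frames [5, 2]
0 → fault, evict 5, frames [2, 0]
6 → fault, evict 2, frames [0, 6]
Page faults: 8.

8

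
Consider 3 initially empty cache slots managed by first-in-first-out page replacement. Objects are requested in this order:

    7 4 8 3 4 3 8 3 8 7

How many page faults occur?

5

7 → fault, frames {7}
4 → fault, frames {7,4}
8 → fault, frames {7,4,8}
3 → fault, evict 7, frames {4,8,3}
4 → hit
3 → hit
8 → hit
3 → hit
8 → hit
7 → fault, evict 4, frames {8,3,7}
Page faults: 5.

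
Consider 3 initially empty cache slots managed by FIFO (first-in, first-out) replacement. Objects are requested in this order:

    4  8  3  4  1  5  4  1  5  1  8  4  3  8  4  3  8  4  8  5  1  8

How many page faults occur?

11

4: fault, frames [4]
8: fault, frames [4, 8]
3: fault, frames [4, 8, 3]
4: hit
1: fault, evict 4, frames [8, 3, 1]
5: fault, evict 8, frames [3, 1, 5]
4: fault, evict 3, frames [1, 5, 4]
1: hit
5: hit
1: hit
8: fault, evict 1, frames [5, 4, 8]
4: hit
3: fault, evict 5, frames [4, 8, 3]
8: hit
4: hit
3: hit
8: hit
4: hit
8: hit
5: fault, evict 4, frames [8, 3, 5]
1: fault, evict 8, frames [3, 5, 1]
8: fault, evict 3, frames [5, 1, 8]
Page faults: 11.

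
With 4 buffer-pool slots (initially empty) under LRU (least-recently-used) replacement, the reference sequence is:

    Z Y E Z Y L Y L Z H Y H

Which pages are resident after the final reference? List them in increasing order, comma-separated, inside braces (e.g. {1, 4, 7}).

{H, L, Y, Z}

Z -> fault, frames {Z}
Y -> fault, frames {Z,Y}
E -> fault, frames {Z,Y,E}
Z -> hit
Y -> hit
L -> fault, frames {E,Z,Y,L}
Y -> hit
L -> hit
Z -> hit
H -> fault, evict E, frames {Y,L,Z,H}
Y -> hit
H -> hit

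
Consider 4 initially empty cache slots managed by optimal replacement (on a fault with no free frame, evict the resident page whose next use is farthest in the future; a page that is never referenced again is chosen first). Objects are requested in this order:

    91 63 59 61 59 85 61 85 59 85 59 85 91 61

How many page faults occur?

5

91: miss, frames [91]
63: miss, frames [91, 63]
59: miss, frames [91, 63, 59]
61: miss, frames [91, 63, 59, 61]
59: hit
85: miss, evict 63, frames [91, 59, 61, 85]
61: hit
85: hit
59: hit
85: hit
59: hit
85: hit
91: hit
61: hit
Page faults: 5.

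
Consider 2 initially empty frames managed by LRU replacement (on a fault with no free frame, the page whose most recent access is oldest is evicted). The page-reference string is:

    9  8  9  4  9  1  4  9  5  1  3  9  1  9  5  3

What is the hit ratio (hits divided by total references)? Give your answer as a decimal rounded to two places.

0.19

9: miss, frames [9]
8: miss, frames [9, 8]
9: hit
4: miss, evict 8, frames [9, 4]
9: hit
1: miss, evict 4, frames [9, 1]
4: miss, evict 9, frames [1, 4]
9: miss, evict 1, frames [4, 9]
5: miss, evict 4, frames [9, 5]
1: miss, evict 9, frames [5, 1]
3: miss, evict 5, frames [1, 3]
9: miss, evict 1, frames [3, 9]
1: miss, evict 3, frames [9, 1]
9: hit
5: miss, evict 1, frames [9, 5]
3: miss, evict 9, frames [5, 3]
Hits: 3 of 16 references → 3/16 = 0.1875.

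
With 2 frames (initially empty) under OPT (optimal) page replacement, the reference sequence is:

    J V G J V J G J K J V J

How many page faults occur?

7

J → fault, frames (J)
V → fault, frames (J V)
G → fault, evict V, frames (J G)
J → hit
V → fault, evict G, frames (J V)
J → hit
G → fault, evict V, frames (J G)
J → hit
K → fault, evict G, frames (J K)
J → hit
V → fault, evict K, frames (J V)
J → hit
Page faults: 7.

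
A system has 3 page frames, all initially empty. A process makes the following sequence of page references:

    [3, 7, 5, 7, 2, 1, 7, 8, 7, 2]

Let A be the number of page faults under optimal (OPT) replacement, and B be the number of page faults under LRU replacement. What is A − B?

-1

Under OPT: F F F . F F . F . . → 6 faults.
Under LRU: F F F . F F . F . F → 7 faults.
A − B = 6 − 7 = -1.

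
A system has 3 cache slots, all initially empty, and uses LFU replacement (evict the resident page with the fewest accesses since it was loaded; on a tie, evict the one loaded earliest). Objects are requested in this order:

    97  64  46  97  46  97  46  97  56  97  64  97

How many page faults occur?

97: miss, frames [97]
64: miss, frames [97, 64]
46: miss, frames [97, 64, 46]
97: hit
46: hit
97: hit
46: hit
97: hit
56: miss, evict 64, frames [97, 46, 56]
97: hit
64: miss, evict 56, frames [97, 46, 64]
97: hit
Page faults: 5.

5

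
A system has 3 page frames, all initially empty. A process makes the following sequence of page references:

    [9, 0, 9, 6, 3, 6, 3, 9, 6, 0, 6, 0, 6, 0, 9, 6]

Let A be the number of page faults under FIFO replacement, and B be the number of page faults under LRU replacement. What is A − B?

Under FIFO: F F . F F . . F . F F . . . . . → 7 faults.
Under LRU: F F . F F . . . . F . . . . . . → 5 faults.
A − B = 7 − 5 = 2.

2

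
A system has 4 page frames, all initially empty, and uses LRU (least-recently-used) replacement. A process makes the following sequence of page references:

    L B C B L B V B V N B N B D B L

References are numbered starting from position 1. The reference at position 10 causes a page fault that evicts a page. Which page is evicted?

C

pos 1: L -> miss, frames (L)
pos 2: B -> miss, frames (L B)
pos 3: C -> miss, frames (L B C)
pos 4: B -> hit
pos 5: L -> hit
pos 6: B -> hit
pos 7: V -> miss, frames (C L B V)
pos 8: B -> hit
pos 9: V -> hit
pos 10: N -> miss, evict C, frames (L B V N)
At position 10, page C is evicted.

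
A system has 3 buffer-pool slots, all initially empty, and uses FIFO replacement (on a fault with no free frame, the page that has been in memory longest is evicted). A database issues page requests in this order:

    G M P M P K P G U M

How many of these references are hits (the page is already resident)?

3

G → miss, frames (G)
M → miss, frames (G M)
P → miss, frames (G M P)
M → hit
P → hit
K → miss, evict G, frames (M P K)
P → hit
G → miss, evict M, frames (P K G)
U → miss, evict P, frames (K G U)
M → miss, evict K, frames (G U M)
Hits: 3.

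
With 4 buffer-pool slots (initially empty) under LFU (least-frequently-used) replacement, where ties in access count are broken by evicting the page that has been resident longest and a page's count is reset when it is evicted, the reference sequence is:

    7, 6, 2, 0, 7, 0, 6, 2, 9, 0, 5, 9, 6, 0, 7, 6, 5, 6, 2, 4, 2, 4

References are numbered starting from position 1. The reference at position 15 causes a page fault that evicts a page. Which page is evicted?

9

pos 1: 7 -> miss, frames {7}
pos 2: 6 -> miss, frames {7,6}
pos 3: 2 -> miss, frames {7,6,2}
pos 4: 0 -> miss, frames {7,6,2,0}
pos 5: 7 -> hit
pos 6: 0 -> hit
pos 7: 6 -> hit
pos 8: 2 -> hit
pos 9: 9 -> miss, evict 7, frames {6,2,0,9}
pos 10: 0 -> hit
pos 11: 5 -> miss, evict 9, frames {6,2,0,5}
pos 12: 9 -> miss, evict 5, frames {6,2,0,9}
pos 13: 6 -> hit
pos 14: 0 -> hit
pos 15: 7 -> miss, evict 9, frames {6,2,0,7}
At position 15, page 9 is evicted.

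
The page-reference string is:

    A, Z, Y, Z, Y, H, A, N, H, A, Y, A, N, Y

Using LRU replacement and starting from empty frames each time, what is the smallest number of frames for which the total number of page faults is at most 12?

f=1: 14 faults
f=2: 11 faults
f=3: 8 faults
f=4: 5 faults
f=5: 5 faults
Smallest f with faults ≤ 12 is 2.

2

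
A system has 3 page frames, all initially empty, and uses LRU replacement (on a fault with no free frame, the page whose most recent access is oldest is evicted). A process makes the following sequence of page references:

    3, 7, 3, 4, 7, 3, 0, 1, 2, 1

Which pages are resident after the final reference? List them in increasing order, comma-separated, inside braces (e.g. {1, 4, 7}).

3 -> miss, frames (3)
7 -> miss, frames (3 7)
3 -> hit
4 -> miss, frames (7 3 4)
7 -> hit
3 -> hit
0 -> miss, evict 4, frames (7 3 0)
1 -> miss, evict 7, frames (3 0 1)
2 -> miss, evict 3, frames (0 1 2)
1 -> hit

{0, 1, 2}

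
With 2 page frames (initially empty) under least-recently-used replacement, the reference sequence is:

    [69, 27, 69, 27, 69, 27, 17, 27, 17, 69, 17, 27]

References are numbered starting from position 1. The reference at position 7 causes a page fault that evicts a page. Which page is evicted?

69

pos 1: 69 → fault, frames [69]
pos 2: 27 → fault, frames [69, 27]
pos 3: 69 → hit
pos 4: 27 → hit
pos 5: 69 → hit
pos 6: 27 → hit
pos 7: 17 → fault, evict 69, frames [27, 17]
At position 7, page 69 is evicted.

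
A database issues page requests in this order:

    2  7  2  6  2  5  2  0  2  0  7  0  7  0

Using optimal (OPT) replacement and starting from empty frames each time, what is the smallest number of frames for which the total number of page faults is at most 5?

f=1: 14 faults
f=2: 6 faults
f=3: 5 faults
f=4: 5 faults
f=5: 5 faults
Smallest f with faults ≤ 5 is 3.

3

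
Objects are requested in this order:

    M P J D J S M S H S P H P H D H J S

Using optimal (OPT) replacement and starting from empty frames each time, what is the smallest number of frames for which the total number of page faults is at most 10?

f=1: 18 faults
f=2: 11 faults
f=3: 9 faults
f=4: 7 faults
f=5: 6 faults
f=6: 6 faults
Smallest f with faults ≤ 10 is 3.

3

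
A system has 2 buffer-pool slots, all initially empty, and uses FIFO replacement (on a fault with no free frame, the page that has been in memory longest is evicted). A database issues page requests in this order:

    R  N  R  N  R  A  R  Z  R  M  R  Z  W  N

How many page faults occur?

R -> fault, frames [R]
N -> fault, frames [R, N]
R -> hit
N -> hit
R -> hit
A -> fault, evict R, frames [N, A]
R -> fault, evict N, frames [A, R]
Z -> fault, evict A, frames [R, Z]
R -> hit
M -> fault, evict R, frames [Z, M]
R -> fault, evict Z, frames [M, R]
Z -> fault, evict M, frames [R, Z]
W -> fault, evict R, frames [Z, W]
N -> fault, evict Z, frames [W, N]
Page faults: 10.

10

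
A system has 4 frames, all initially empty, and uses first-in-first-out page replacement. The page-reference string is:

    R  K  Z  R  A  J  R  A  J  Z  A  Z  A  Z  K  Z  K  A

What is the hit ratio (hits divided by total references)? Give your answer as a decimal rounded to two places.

0.50

R → fault, frames {R}
K → fault, frames {R,K}
Z → fault, frames {R,K,Z}
R → hit
A → fault, frames {R,K,Z,A}
J → fault, evict R, frames {K,Z,A,J}
R → fault, evict K, frames {Z,A,J,R}
A → hit
J → hit
Z → hit
A → hit
Z → hit
A → hit
Z → hit
K → fault, evict Z, frames {A,J,R,K}
Z → fault, evict A, frames {J,R,K,Z}
K → hit
A → fault, evict J, frames {R,K,Z,A}
Hits: 9 of 18 references → 9/18 = 0.5000.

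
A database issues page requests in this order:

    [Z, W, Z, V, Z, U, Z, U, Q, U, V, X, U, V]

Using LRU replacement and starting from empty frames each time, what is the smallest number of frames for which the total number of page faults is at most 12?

2

f=1: 14 faults
f=2: 9 faults
f=3: 7 faults
f=4: 6 faults
f=5: 6 faults
f=6: 6 faults
Smallest f with faults ≤ 12 is 2.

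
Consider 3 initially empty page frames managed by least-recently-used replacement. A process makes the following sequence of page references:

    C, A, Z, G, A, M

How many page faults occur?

5

C -> miss, frames {C}
A -> miss, frames {C,A}
Z -> miss, frames {C,A,Z}
G -> miss, evict C, frames {A,Z,G}
A -> hit
M -> miss, evict Z, frames {G,A,M}
Page faults: 5.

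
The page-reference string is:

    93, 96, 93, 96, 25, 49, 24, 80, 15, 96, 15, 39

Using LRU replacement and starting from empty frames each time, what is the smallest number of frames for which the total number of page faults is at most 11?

f=1: 12 faults
f=2: 9 faults
f=3: 9 faults
f=4: 9 faults
f=5: 9 faults
f=6: 8 faults
f=7: 8 faults
f=8: 8 faults
Smallest f with faults ≤ 11 is 2.

2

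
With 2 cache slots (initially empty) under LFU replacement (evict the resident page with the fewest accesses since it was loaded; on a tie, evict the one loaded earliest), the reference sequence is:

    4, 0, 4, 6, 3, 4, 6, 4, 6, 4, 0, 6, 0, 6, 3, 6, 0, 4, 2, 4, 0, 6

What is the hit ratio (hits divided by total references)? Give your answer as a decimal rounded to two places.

4 -> miss, frames (4)
0 -> miss, frames (4 0)
4 -> hit
6 -> miss, evict 0, frames (4 6)
3 -> miss, evict 6, frames (4 3)
4 -> hit
6 -> miss, evict 3, frames (4 6)
4 -> hit
6 -> hit
4 -> hit
0 -> miss, evict 6, frames (4 0)
6 -> miss, evict 0, frames (4 6)
0 -> miss, evict 6, frames (4 0)
6 -> miss, evict 0, frames (4 6)
3 -> miss, evict 6, frames (4 3)
6 -> miss, evict 3, frames (4 6)
0 -> miss, evict 6, frames (4 0)
4 -> hit
2 -> miss, evict 0, frames (4 2)
4 -> hit
0 -> miss, evict 2, frames (4 0)
6 -> miss, evict 0, frames (4 6)
Hits: 7 of 22 references → 7/22 = 0.3182.

0.32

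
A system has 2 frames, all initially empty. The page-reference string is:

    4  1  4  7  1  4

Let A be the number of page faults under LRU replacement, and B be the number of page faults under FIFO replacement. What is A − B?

Under LRU: F F . F F F → 5 faults.
Under FIFO: F F . F . F → 4 faults.
A − B = 5 − 4 = 1.

1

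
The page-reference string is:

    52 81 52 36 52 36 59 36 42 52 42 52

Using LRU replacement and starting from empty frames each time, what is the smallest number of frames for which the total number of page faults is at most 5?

f=1: 12 faults
f=2: 6 faults
f=3: 6 faults
f=4: 5 faults
f=5: 5 faults
Smallest f with faults ≤ 5 is 4.

4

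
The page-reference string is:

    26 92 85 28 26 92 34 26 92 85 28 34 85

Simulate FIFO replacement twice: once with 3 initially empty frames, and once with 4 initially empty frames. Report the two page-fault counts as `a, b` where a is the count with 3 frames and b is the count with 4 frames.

3 frames: F F F F F F F . . F F . . → 9 faults.
4 frames: F F F F . . F F F F F F . → 10 faults.
10 > 9: adding a frame increased faults — Belady's anomaly.

9, 10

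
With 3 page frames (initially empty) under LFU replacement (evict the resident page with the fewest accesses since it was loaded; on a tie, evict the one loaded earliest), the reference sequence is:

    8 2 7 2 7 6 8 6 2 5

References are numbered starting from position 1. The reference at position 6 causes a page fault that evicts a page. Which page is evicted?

8

pos 1: 8: fault, frames (8)
pos 2: 2: fault, frames (8 2)
pos 3: 7: fault, frames (8 2 7)
pos 4: 2: hit
pos 5: 7: hit
pos 6: 6: fault, evict 8, frames (2 7 6)
At position 6, page 8 is evicted.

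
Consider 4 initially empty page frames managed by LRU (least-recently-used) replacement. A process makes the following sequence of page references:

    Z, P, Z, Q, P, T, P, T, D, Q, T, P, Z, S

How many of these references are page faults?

7

Z: fault, frames (Z)
P: fault, frames (Z P)
Z: hit
Q: fault, frames (P Z Q)
P: hit
T: fault, frames (Z Q P T)
P: hit
T: hit
D: fault, evict Z, frames (Q P T D)
Q: hit
T: hit
P: hit
Z: fault, evict D, frames (Q T P Z)
S: fault, evict Q, frames (T P Z S)
Page faults: 7.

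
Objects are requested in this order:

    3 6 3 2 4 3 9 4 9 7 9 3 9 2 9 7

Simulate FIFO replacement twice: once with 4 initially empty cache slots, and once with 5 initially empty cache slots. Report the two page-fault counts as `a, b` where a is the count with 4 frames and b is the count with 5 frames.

4 frames: F F . F F . F . . F . F . F . . → 8 faults.
5 frames: F F . F F . F . . F . F . . . . → 7 faults.
7 < 8: adding a frame reduced faults, as is typical.

8, 7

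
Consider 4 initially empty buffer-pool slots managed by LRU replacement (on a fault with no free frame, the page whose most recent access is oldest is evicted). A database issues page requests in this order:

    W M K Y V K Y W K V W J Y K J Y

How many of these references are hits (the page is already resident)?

7

W → fault, frames [W]
M → fault, frames [W, M]
K → fault, frames [W, M, K]
Y → fault, frames [W, M, K, Y]
V → fault, evict W, frames [M, K, Y, V]
K → hit
Y → hit
W → fault, evict M, frames [V, K, Y, W]
K → hit
V → hit
W → hit
J → fault, evict Y, frames [K, V, W, J]
Y → fault, evict K, frames [V, W, J, Y]
K → fault, evict V, frames [W, J, Y, K]
J → hit
Y → hit
Hits: 7.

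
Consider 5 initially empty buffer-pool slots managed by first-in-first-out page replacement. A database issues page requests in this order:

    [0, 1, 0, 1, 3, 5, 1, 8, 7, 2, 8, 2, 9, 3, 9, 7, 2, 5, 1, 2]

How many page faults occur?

0: miss, frames {0}
1: miss, frames {0,1}
0: hit
1: hit
3: miss, frames {0,1,3}
5: miss, frames {0,1,3,5}
1: hit
8: miss, frames {0,1,3,5,8}
7: miss, evict 0, frames {1,3,5,8,7}
2: miss, evict 1, frames {3,5,8,7,2}
8: hit
2: hit
9: miss, evict 3, frames {5,8,7,2,9}
3: miss, evict 5, frames {8,7,2,9,3}
9: hit
7: hit
2: hit
5: miss, evict 8, frames {7,2,9,3,5}
1: miss, evict 7, frames {2,9,3,5,1}
2: hit
Page faults: 11.

11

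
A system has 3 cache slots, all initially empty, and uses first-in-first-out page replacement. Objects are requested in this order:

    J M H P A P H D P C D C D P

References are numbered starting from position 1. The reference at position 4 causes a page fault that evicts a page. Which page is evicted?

J

pos 1: J: fault, frames [J]
pos 2: M: fault, frames [J, M]
pos 3: H: fault, frames [J, M, H]
pos 4: P: fault, evict J, frames [M, H, P]
At position 4, page J is evicted.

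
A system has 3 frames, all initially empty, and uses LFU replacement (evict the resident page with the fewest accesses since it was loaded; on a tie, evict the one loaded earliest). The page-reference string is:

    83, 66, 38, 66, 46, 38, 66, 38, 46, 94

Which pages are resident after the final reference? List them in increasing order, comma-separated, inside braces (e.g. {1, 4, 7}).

83 → miss, frames (83)
66 → miss, frames (83 66)
38 → miss, frames (83 66 38)
66 → hit
46 → miss, evict 83, frames (66 38 46)
38 → hit
66 → hit
38 → hit
46 → hit
94 → miss, evict 46, frames (66 38 94)

{38, 66, 94}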